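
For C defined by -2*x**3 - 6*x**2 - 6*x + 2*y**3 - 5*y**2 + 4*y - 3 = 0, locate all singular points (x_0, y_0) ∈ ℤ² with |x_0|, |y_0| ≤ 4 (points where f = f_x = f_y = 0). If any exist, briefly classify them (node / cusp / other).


Singular points: {(-1, 1)}; classification: cusp.

Compute partial derivatives:
  f_x = -6*x**2 - 12*x - 6.
  f_y = 6*y**2 - 10*y + 4.
Scan x_0 ∈ {−4, ..., 4}. For each x_0, f_y(x_0, y) is a polynomial in y; find its integer roots y ∈ {−4, ..., 4}, then test f_x and f at those candidates.
  x = -4: f_y(-4, y) = 6*y**2 - 10*y + 4; vanishes at y ∈ {1}. (-4, 1): f_x = -54 ≠ 0.
  x = -3: f_y(-3, y) = 6*y**2 - 10*y + 4; vanishes at y ∈ {1}. (-3, 1): f_x = -24 ≠ 0.
  x = -2: f_y(-2, y) = 6*y**2 - 10*y + 4; vanishes at y ∈ {1}. (-2, 1): f_x = -6 ≠ 0.
  x = -1: f_y(-1, y) = 6*y**2 - 10*y + 4; vanishes at y ∈ {1}. (-1, 1): f_x = 0, f = 0 — SINGULAR.
  x = 0: f_y(0, y) = 6*y**2 - 10*y + 4; vanishes at y ∈ {1}. (0, 1): f_x = -6 ≠ 0.
  x = 1: f_y(1, y) = 6*y**2 - 10*y + 4; vanishes at y ∈ {1}. (1, 1): f_x = -24 ≠ 0.
  x = 2: f_y(2, y) = 6*y**2 - 10*y + 4; vanishes at y ∈ {1}. (2, 1): f_x = -54 ≠ 0.
  x = 3: f_y(3, y) = 6*y**2 - 10*y + 4; vanishes at y ∈ {1}. (3, 1): f_x = -96 ≠ 0.
  x = 4: f_y(4, y) = 6*y**2 - 10*y + 4; vanishes at y ∈ {1}. (4, 1): f_x = -150 ≠ 0.
Only singular point on the grid: (-1, 1).
Classify: substitute x = -1 + u, y = 1 + v and expand: f = -2*u**3 + 2*v**3 + v**2.
No constant or linear terms (consistent with a singular point). Quadratic part: v**2. Cubic part: -2*u**3 + 2*v**3.
The quadratic part v**2 is a perfect square, so there is a single (double) tangent line v = 0, i.e. y = 1. Restricting the cubic part to that line (v = 0) leaves -2*u**3 ≠ 0, so f is not divisible by v and the branch is v² ≈ 2*u**3 to lowest order — this is a cusp.
Classification: cusp.


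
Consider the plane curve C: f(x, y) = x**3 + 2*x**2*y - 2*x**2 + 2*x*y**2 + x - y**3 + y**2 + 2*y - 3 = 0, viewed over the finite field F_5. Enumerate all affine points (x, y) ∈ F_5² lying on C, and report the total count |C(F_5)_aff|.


Affine F_5-points: {(0, 3), (2, 4), (3, 1), (3, 3), (4, 1)}; count = 5.

For each of the 25 pairs (x, y) ∈ F_5², evaluate f(x, y) mod 5. Record the zeros.
  x = 0: [0↦2, 1↦4, 2↦2, 3↦0, 4↦2]  zeros at y ∈ {3}
  x = 1: [0↦2, 1↦3, 2↦4, 3↦4, 4↦2]  zeros at y ∈ ∅
  x = 2: [0↦4, 1↦3, 2↦1, 3↦2, 4↦0]  zeros at y ∈ {4}
  x = 3: [0↦4, 1↦0, 2↦4, 3↦0, 4↦2]  zeros at y ∈ {1, 3}
  x = 4: [0↦3, 1↦0, 2↦4, 3↦4, 4↦4]  zeros at y ∈ {1}
Collecting zeros: affine points = {(0, 3), (2, 4), (3, 1), (3, 3), (4, 1)}.
Total count |C(F_5)_aff| = 5.


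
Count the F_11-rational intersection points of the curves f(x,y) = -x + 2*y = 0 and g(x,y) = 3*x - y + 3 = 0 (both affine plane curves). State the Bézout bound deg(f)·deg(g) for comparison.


Common zeros: {(1, 6)}; count = 1; Bézout bound = 1.

deg(f) = 1, deg(g) = 1, so Bézout bound = 1.
Scan x ∈ F_11. For each x, list the y ∈ F_11 with f(x, y) ≡ 0 and those with g(x, y) ≡ 0 (mod 11); the common zeros in that column are the intersection.
  x = 0: f ≡ 0 at y ∈ {0}; g ≡ 0 at y ∈ {3}; common: ∅.
  x = 1: f ≡ 0 at y ∈ {6}; g ≡ 0 at y ∈ {6}; common: {6}.
  x = 2: f ≡ 0 at y ∈ {1}; g ≡ 0 at y ∈ {9}; common: ∅.
  x = 3: f ≡ 0 at y ∈ {7}; g ≡ 0 at y ∈ {1}; common: ∅.
  x = 4: f ≡ 0 at y ∈ {2}; g ≡ 0 at y ∈ {4}; common: ∅.
  x = 5: f ≡ 0 at y ∈ {8}; g ≡ 0 at y ∈ {7}; common: ∅.
  x = 6: f ≡ 0 at y ∈ {3}; g ≡ 0 at y ∈ {10}; common: ∅.
  x = 7: f ≡ 0 at y ∈ {9}; g ≡ 0 at y ∈ {2}; common: ∅.
  x = 8: f ≡ 0 at y ∈ {4}; g ≡ 0 at y ∈ {5}; common: ∅.
  x = 9: f ≡ 0 at y ∈ {10}; g ≡ 0 at y ∈ {8}; common: ∅.
  x = 10: f ≡ 0 at y ∈ {5}; g ≡ 0 at y ∈ {0}; common: ∅.
Collecting: common zeros = {(1, 6)}, so the count is 1.
Comparison with the Bézout bound: 1 ≤ 1 = deg(f)·deg(g), as expected for curves with no common component (the bound is attained).


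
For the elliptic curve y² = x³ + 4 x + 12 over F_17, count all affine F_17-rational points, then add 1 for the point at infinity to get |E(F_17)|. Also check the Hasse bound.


Affine points = {(1, 0), (3, 0), (5, 2), (5, 15), (7, 3), (7, 14), (10, 7), (10, 10), (13, 0), (15, 8), (15, 9)}; affine count = 11; |E(F_17)| = 12.

Discriminant check: Δ ∝ 4a³ + 27b² = 4·4³ + 27·12² = 4·64 + 27·144 ≡ 13 (mod 17). Nonzero ⇒ E is nonsingular.
For each x ∈ F_17, compute rhs = x³ + 4·x + 12 mod 17, then count y ∈ F_17 with y² ≡ rhs.
  x = 0: rhs = 12, matching y values: none (0 points).
  x = 1: rhs = 0, matching y values: 0 (1 points).
  x = 2: rhs = 11, matching y values: none (0 points).
  x = 3: rhs = 0, matching y values: 0 (1 points).
  x = 4: rhs = 7, matching y values: none (0 points).
  x = 5: rhs = 4, matching y values: 2, 15 (2 points).
  x = 6: rhs = 14, matching y values: none (0 points).
  x = 7: rhs = 9, matching y values: 3, 14 (2 points).
  x = 8: rhs = 12, matching y values: none (0 points).
  x = 9: rhs = 12, matching y values: none (0 points).
  x = 10: rhs = 15, matching y values: 7, 10 (2 points).
  x = 11: rhs = 10, matching y values: none (0 points).
  x = 12: rhs = 3, matching y values: none (0 points).
  x = 13: rhs = 0, matching y values: 0 (1 points).
  x = 14: rhs = 7, matching y values: none (0 points).
  x = 15: rhs = 13, matching y values: 8, 9 (2 points).
  x = 16: rhs = 7, matching y values: none (0 points).
Total affine count: 11.
Full point count |E(F_17)| = 11 + 1 = 12.
Hasse bound: |12 − (17+1)| = |-6| = 6 ≤ 2√17 ≈ 8.2462 ✓.


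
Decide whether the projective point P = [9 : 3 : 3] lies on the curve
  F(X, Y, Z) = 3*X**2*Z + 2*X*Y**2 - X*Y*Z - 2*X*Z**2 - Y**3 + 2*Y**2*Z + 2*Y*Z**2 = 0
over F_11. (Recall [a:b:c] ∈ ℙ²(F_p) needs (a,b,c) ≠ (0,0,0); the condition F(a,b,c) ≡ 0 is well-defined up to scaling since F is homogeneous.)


F(9,3,3) ≡ 3 (mod 11); P is NOT on the curve.

Evaluate F(9, 3, 3) term-by-term (mod 11).
  3*X**2*Z ↦ 3·81·1·3 = 729
  2*X*Y**2 ↦ 2·9·9·1 = 162
  -X*Y*Z ↦ -1·9·3·3 = -81
  -2*X*Z**2 ↦ -2·9·1·9 = -162
  -Y**3 ↦ -1·1·27·1 = -27
  2*Y**2*Z ↦ 2·1·9·3 = 54
  2*Y*Z**2 ↦ 2·1·3·9 = 54
Sum: F(9, 3, 3) = (729) + (162) + (-81) + (-162) + (-27) + (54) + (54) = 729.
Reducing mod 11: 729 ≡ 3 (mod 11).
Since F(a, b, c) ≡ 3 ≠ 0 (mod 11), P does NOT lie on the curve.


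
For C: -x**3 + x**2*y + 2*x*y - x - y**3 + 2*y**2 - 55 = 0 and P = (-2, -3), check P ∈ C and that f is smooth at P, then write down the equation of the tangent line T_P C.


Tangent line at P: -7*x - 39*y - 131 = 0.

Step 1: f(-2, -3) = 0, so P lies on C.
Step 2: partial derivatives
  f_x(x, y) = -3*x**2 + 2*x*y + 2*y - 1, f_y(x, y) = x**2 + 2*x - 3*y**2 + 4*y.
  f_x(P) = -7, f_y(P) = -39 (gradient nonzero, so P is smooth).
Step 3: tangent line at P: -7·(x − -2) + -39·(y − -3) = 0.
Expanding: -7*x - 39*y - 131 = 0.


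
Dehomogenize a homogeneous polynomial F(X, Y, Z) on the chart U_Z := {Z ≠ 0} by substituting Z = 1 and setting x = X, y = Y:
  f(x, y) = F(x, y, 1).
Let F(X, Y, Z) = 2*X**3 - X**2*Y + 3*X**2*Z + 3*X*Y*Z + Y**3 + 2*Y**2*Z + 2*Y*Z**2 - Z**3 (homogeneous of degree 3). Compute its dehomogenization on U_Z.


f(x, y) = 2*x**3 - x**2*y + 3*x**2 + 3*x*y + y**3 + 2*y**2 + 2*y - 1

On U_Z we set Z = 1. Each monomial c·X^i·Y^j·Z^k in F becomes c·x^i·y^j·1^k = c·x^i·y^j.
Substituting Z = 1: F(X, Y, 1) = 2*x**3 - x**2*y + 3*x**2 + 3*x*y + y**3 + 2*y**2 + 2*y - 1.
Note: deg(f) ≤ deg(F) = 3; strict inequality happens when F is divisible by Z (lost terms).


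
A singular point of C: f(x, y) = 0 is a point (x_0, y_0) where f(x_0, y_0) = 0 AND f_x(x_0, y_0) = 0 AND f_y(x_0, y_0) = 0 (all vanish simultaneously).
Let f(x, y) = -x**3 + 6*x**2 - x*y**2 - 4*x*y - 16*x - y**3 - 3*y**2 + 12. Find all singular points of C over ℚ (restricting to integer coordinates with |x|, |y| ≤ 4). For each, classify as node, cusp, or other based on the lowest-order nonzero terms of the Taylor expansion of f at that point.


Singular points: {(2, -2)}; classification: cusp.

Compute partial derivatives:
  f_x = -3*x**2 + 12*x - y**2 - 4*y - 16.
  f_y = -2*x*y - 4*x - 3*y**2 - 6*y.
Scan x_0 ∈ {−4, ..., 4}. For each x_0, f_y(x_0, y) is a polynomial in y; find its integer roots y ∈ {−4, ..., 4}, then test f_x and f at those candidates.
  x = -4: f_y(-4, y) = -3*y**2 + 2*y + 16; vanishes at y ∈ {-2}. (-4, -2): f_x = -108 ≠ 0.
  x = -3: f_y(-3, y) = 12 - 3*y**2; vanishes at y ∈ {-2, 2}. (-3, -2): f_x = -75 ≠ 0; (-3, 2): f_x = -91 ≠ 0.
  x = -2: f_y(-2, y) = -3*y**2 - 2*y + 8; vanishes at y ∈ {-2}. (-2, -2): f_x = -48 ≠ 0.
  x = -1: f_y(-1, y) = -3*y**2 - 4*y + 4; vanishes at y ∈ {-2}. (-1, -2): f_x = -27 ≠ 0.
  x = 0: f_y(0, y) = -3*y**2 - 6*y; vanishes at y ∈ {-2, 0}. (0, -2): f_x = -12 ≠ 0; (0, 0): f_x = -16 ≠ 0.
  x = 1: f_y(1, y) = -3*y**2 - 8*y - 4; vanishes at y ∈ {-2}. (1, -2): f_x = -3 ≠ 0.
  x = 2: f_y(2, y) = -3*y**2 - 10*y - 8; vanishes at y ∈ {-2}. (2, -2): f_x = 0, f = 0 — SINGULAR.
  x = 3: f_y(3, y) = -3*y**2 - 12*y - 12; vanishes at y ∈ {-2}. (3, -2): f_x = -3 ≠ 0.
  x = 4: f_y(4, y) = -3*y**2 - 14*y - 16; vanishes at y ∈ {-2}. (4, -2): f_x = -12 ≠ 0.
Only singular point on the grid: (2, -2).
Classify: substitute x = 2 + u, y = -2 + v and expand: f = -u**3 - u*v**2 - v**3 + v**2.
No constant or linear terms (consistent with a singular point). Quadratic part: v**2. Cubic part: -u**3 - u*v**2 - v**3.
The quadratic part v**2 is a perfect square, so there is a single (double) tangent line v = 0, i.e. y = -2. Restricting the cubic part to that line (v = 0) leaves -u**3 ≠ 0, so f is not divisible by v and the branch is v² ≈ u**3 to lowest order — this is a cusp.
Classification: cusp.


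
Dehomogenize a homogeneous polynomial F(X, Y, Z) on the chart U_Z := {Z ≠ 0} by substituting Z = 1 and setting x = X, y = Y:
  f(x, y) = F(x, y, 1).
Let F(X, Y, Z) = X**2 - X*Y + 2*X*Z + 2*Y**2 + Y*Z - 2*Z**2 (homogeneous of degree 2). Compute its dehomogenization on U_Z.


f(x, y) = x**2 - x*y + 2*x + 2*y**2 + y - 2

On U_Z we set Z = 1. Each monomial c·X^i·Y^j·Z^k in F becomes c·x^i·y^j·1^k = c·x^i·y^j.
Substituting Z = 1: F(X, Y, 1) = x**2 - x*y + 2*x + 2*y**2 + y - 2.
Note: deg(f) ≤ deg(F) = 2; strict inequality happens when F is divisible by Z (lost terms).


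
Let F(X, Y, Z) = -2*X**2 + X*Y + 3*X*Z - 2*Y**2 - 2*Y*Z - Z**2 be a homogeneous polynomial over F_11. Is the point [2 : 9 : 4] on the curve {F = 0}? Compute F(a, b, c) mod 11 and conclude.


F(2,9,4) ≡ 4 (mod 11); P is NOT on the curve.

Evaluate F(2, 9, 4) term-by-term (mod 11).
  -2*X**2 ↦ -2·4·1·1 = -8
  X*Y ↦ 1·2·9·1 = 18
  3*X*Z ↦ 3·2·1·4 = 24
  -2*Y**2 ↦ -2·1·81·1 = -162
  -2*Y*Z ↦ -2·1·9·4 = -72
  -Z**2 ↦ -1·1·1·16 = -16
Sum: F(2, 9, 4) = (-8) + (18) + (24) + (-162) + (-72) + (-16) = -216.
Reducing mod 11: -216 ≡ 4 (mod 11).
Since F(a, b, c) ≡ 4 ≠ 0 (mod 11), P does NOT lie on the curve.


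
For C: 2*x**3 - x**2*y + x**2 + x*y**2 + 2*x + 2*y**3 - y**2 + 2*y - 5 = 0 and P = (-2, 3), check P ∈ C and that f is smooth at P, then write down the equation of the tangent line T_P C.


Tangent line at P: 43*x + 34*y - 16 = 0.

Step 1: f(-2, 3) = 0, so P lies on C.
Step 2: partial derivatives
  f_x(x, y) = 6*x**2 - 2*x*y + 2*x + y**2 + 2, f_y(x, y) = -x**2 + 2*x*y + 6*y**2 - 2*y + 2.
  f_x(P) = 43, f_y(P) = 34 (gradient nonzero, so P is smooth).
Step 3: tangent line at P: 43·(x − -2) + 34·(y − 3) = 0.
Expanding: 43*x + 34*y - 16 = 0.


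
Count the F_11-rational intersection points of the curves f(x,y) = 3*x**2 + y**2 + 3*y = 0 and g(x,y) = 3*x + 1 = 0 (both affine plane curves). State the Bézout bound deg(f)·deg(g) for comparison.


Common zeros: {(7, 3), (7, 5)}; count = 2; Bézout bound = 2.

deg(f) = 2, deg(g) = 1, so Bézout bound = 2.
Scan x ∈ F_11. For each x, list the y ∈ F_11 with f(x, y) ≡ 0 and those with g(x, y) ≡ 0 (mod 11); the common zeros in that column are the intersection.
  x = 0: f ≡ 0 at y ∈ {0, 8}; g ≡ 0 at y ∈ ∅; common: ∅.
  x = 1: f ≡ 0 at y ∈ ∅; g ≡ 0 at y ∈ ∅; common: ∅.
  x = 2: f ≡ 0 at y ∈ {2, 6}; g ≡ 0 at y ∈ ∅; common: ∅.
  x = 3: f ≡ 0 at y ∈ {4}; g ≡ 0 at y ∈ ∅; common: ∅.
  x = 4: f ≡ 0 at y ∈ {3, 5}; g ≡ 0 at y ∈ ∅; common: ∅.
  x = 5: f ≡ 0 at y ∈ ∅; g ≡ 0 at y ∈ ∅; common: ∅.
  x = 6: f ≡ 0 at y ∈ ∅; g ≡ 0 at y ∈ ∅; common: ∅.
  x = 7: f ≡ 0 at y ∈ {3, 5}; g ≡ 0 at y ∈ {0, 1, 2, 3, 4, 5, 6, 7, 8, 9, 10}; common: {3, 5}.
  x = 8: f ≡ 0 at y ∈ {4}; g ≡ 0 at y ∈ ∅; common: ∅.
  x = 9: f ≡ 0 at y ∈ {2, 6}; g ≡ 0 at y ∈ ∅; common: ∅.
  x = 10: f ≡ 0 at y ∈ ∅; g ≡ 0 at y ∈ ∅; common: ∅.
Collecting: common zeros = {(7, 3), (7, 5)}, so the count is 2.
Comparison with the Bézout bound: 2 ≤ 2 = deg(f)·deg(g), as expected for curves with no common component (the bound is attained).


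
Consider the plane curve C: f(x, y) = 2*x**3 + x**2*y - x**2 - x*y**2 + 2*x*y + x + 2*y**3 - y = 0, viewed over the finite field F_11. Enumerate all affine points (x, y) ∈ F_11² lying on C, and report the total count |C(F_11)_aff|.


Affine F_11-points: {(0, 0), (1, 9), (5, 3), (6, 5), (7, 8), (8, 0), (8, 7), (8, 8), (9, 0), (9, 2), (9, 8), (10, 4)}; count = 12.

For each of the 121 pairs (x, y) ∈ F_11², evaluate f(x, y) mod 11. Record the zeros.
  x = 0: [0↦0, 1↦1, 2↦3, 3↦7, 4↦3, 5↦3, 6↦8, 7↦8, 8↦4, 9↦8, 10↦10]  zeros at y ∈ {0}
  x = 1: [0↦2, 1↦5, 2↦7, 3↦9, 4↦1, 5↦6, 6↦3, 7↦4, 8↦10, 9↦0, 10↦8]  zeros at y ∈ {9}
  x = 2: [0↦3, 1↦10, 2↦3, 3↦5, 4↦6, 5↦7, 6↦9, 7↦2, 8↦9, 9↦9, 10↦3]  zeros at y ∈ ∅
  x = 3: [0↦4, 1↦6, 2↦3, 3↦7, 4↦8, 5↦7, 6↦5, 7↦3, 8↦2, 9↦3, 10↦7]  zeros at y ∈ ∅
  x = 4: [0↦6, 1↦5, 2↦8, 3↦5, 4↦8, 5↦7, 6↦3, 7↦8, 8↦1, 9↦5, 10↦10]  zeros at y ∈ ∅
  x = 5: [0↦10, 1↦8, 2↦8, 3↦0, 4↦7, 5↦8, 6↦4, 7↦7, 8↦7, 9↦5, 10↦2]  zeros at y ∈ {3}
  x = 6: [0↦6, 1↦5, 2↦4, 3↦4, 4↦6, 5↦0, 6↦9, 7↦1, 8↦10, 9↦4, 10↦6]  zeros at y ∈ {5}
  x = 7: [0↦6, 1↦8, 2↦8, 3↦7, 4↦6, 5↦6, 6↦8, 7↦2, 8↦0, 9↦3, 10↦1]  zeros at y ∈ {8}
  x = 8: [0↦0, 1↦7, 2↦10, 3↦10, 4↦8, 5↦5, 6↦2, 7↦0, 8↦0, 9↦3, 10↦10]  zeros at y ∈ {0, 7, 8}
  x = 9: [0↦0, 1↦3, 2↦0, 3↦3, 4↦2, 5↦9, 6↦3, 7↦7, 8↦0, 9↦5, 10↦1]  zeros at y ∈ {0, 2, 8}
  x = 10: [0↦7, 1↦8, 2↦1, 3↦9, 4↦0, 5↦8, 6↦1, 7↦2, 8↦1, 9↦10, 10↦8]  zeros at y ∈ {4}
Collecting zeros: affine points = {(0, 0), (1, 9), (5, 3), (6, 5), (7, 8), (8, 0), (8, 7), (8, 8), (9, 0), (9, 2), (9, 8), (10, 4)}.
Total count |C(F_11)_aff| = 12.


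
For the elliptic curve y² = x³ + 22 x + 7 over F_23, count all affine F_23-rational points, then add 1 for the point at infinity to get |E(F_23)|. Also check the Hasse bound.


Affine points = {(2, 6), (2, 17), (3, 10), (3, 13), (5, 9), (5, 14), (10, 10), (10, 13), (11, 4), (11, 19), (13, 11), (13, 12), (14, 0), (15, 3), (15, 20), (16, 4), (16, 19), (17, 2), (17, 21), (18, 5), (18, 18), (19, 4), (19, 19), (20, 11), (20, 12), (21, 1), (21, 22)}; affine count = 27; |E(F_23)| = 28.

Discriminant check: Δ ∝ 4a³ + 27b² = 4·22³ + 27·7² = 4·10648 + 27·49 ≡ 8 (mod 23). Nonzero ⇒ E is nonsingular.
For each x ∈ F_23, compute rhs = x³ + 22·x + 7 mod 23, then count y ∈ F_23 with y² ≡ rhs.
  x = 0: rhs = 7, matching y values: none (0 points).
  x = 1: rhs = 7, matching y values: none (0 points).
  x = 2: rhs = 13, matching y values: 6, 17 (2 points).
  x = 3: rhs = 8, matching y values: 10, 13 (2 points).
  x = 4: rhs = 21, matching y values: none (0 points).
  x = 5: rhs = 12, matching y values: 9, 14 (2 points).
  x = 6: rhs = 10, matching y values: none (0 points).
  x = 7: rhs = 21, matching y values: none (0 points).
  x = 8: rhs = 5, matching y values: none (0 points).
  x = 9: rhs = 14, matching y values: none (0 points).
  x = 10: rhs = 8, matching y values: 10, 13 (2 points).
  x = 11: rhs = 16, matching y values: 4, 19 (2 points).
  x = 12: rhs = 21, matching y values: none (0 points).
  x = 13: rhs = 6, matching y values: 11, 12 (2 points).
  x = 14: rhs = 0, matching y values: 0 (1 points).
  x = 15: rhs = 9, matching y values: 3, 20 (2 points).
  x = 16: rhs = 16, matching y values: 4, 19 (2 points).
  x = 17: rhs = 4, matching y values: 2, 21 (2 points).
  x = 18: rhs = 2, matching y values: 5, 18 (2 points).
  x = 19: rhs = 16, matching y values: 4, 19 (2 points).
  x = 20: rhs = 6, matching y values: 11, 12 (2 points).
  x = 21: rhs = 1, matching y values: 1, 22 (2 points).
  x = 22: rhs = 7, matching y values: none (0 points).
Total affine count: 27.
Full point count |E(F_23)| = 27 + 1 = 28.
Hasse bound: |28 − (23+1)| = |4| = 4 ≤ 2√23 ≈ 9.5917 ✓.


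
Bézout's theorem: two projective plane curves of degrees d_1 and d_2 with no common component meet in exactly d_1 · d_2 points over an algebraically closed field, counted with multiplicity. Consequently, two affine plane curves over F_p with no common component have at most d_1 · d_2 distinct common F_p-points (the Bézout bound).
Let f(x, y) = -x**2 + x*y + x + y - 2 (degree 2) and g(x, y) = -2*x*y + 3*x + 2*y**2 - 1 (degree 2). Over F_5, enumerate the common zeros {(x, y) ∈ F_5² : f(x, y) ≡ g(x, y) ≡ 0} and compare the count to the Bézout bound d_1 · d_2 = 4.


Common zeros: ∅; count = 0; Bézout bound = 4.

deg(f) = 2, deg(g) = 2, so Bézout bound = 4.
Scan x ∈ F_5. For each x, list the y ∈ F_5 with f(x, y) ≡ 0 and those with g(x, y) ≡ 0 (mod 5); the common zeros in that column are the intersection.
  x = 0: f ≡ 0 at y ∈ {2}; g ≡ 0 at y ∈ ∅; common: ∅.
  x = 1: f ≡ 0 at y ∈ {1}; g ≡ 0 at y ∈ ∅; common: ∅.
  x = 2: f ≡ 0 at y ∈ {3}; g ≡ 0 at y ∈ {0, 2}; common: ∅.
  x = 3: f ≡ 0 at y ∈ {2}; g ≡ 0 at y ∈ ∅; common: ∅.
  x = 4: f ≡ 0 at y ∈ ∅; g ≡ 0 at y ∈ {1, 3}; common: ∅.
Collecting: common zeros = ∅, so the count is 0.
Comparison with the Bézout bound: 0 ≤ 4 = deg(f)·deg(g), as expected for curves with no common component (the affine F_5-count falls short of the bound because intersections may lie at infinity, over extension fields, or carry multiplicity).


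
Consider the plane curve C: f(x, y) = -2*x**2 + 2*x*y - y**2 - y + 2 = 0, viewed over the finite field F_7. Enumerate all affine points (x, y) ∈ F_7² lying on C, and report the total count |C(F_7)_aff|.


Affine F_7-points: {(0, 1), (0, 5), (1, 0), (1, 1), (5, 4), (5, 5), (6, 0), (6, 4)}; count = 8.

For each of the 49 pairs (x, y) ∈ F_7², evaluate f(x, y) mod 7. Record the zeros.
  x = 0: [0↦2, 1↦0, 2↦3, 3↦4, 4↦3, 5↦0, 6↦2]  zeros at y ∈ {1, 5}
  x = 1: [0↦0, 1↦0, 2↦5, 3↦1, 4↦2, 5↦1, 6↦5]  zeros at y ∈ {0, 1}
  x = 2: [0↦1, 1↦3, 2↦3, 3↦1, 4↦4, 5↦5, 6↦4]  zeros at y ∈ ∅
  x = 3: [0↦5, 1↦2, 2↦4, 3↦4, 4↦2, 5↦5, 6↦6]  zeros at y ∈ ∅
  x = 4: [0↦5, 1↦4, 2↦1, 3↦3, 4↦3, 5↦1, 6↦4]  zeros at y ∈ ∅
  x = 5: [0↦1, 1↦2, 2↦1, 3↦5, 4↦0, 5↦0, 6↦5]  zeros at y ∈ {4, 5}
  x = 6: [0↦0, 1↦3, 2↦4, 3↦3, 4↦0, 5↦2, 6↦2]  zeros at y ∈ {0, 4}
Collecting zeros: affine points = {(0, 1), (0, 5), (1, 0), (1, 1), (5, 4), (5, 5), (6, 0), (6, 4)}.
Total count |C(F_7)_aff| = 8.


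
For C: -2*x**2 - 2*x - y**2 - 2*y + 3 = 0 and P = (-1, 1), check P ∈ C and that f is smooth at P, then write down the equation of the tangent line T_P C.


Tangent line at P: 2*x - 4*y + 6 = 0.

Step 1: f(-1, 1) = 0, so P lies on C.
Step 2: partial derivatives
  f_x(x, y) = -4*x - 2, f_y(x, y) = -2*y - 2.
  f_x(P) = 2, f_y(P) = -4 (gradient nonzero, so P is smooth).
Step 3: tangent line at P: 2·(x − -1) + -4·(y − 1) = 0.
Expanding: 2*x - 4*y + 6 = 0.


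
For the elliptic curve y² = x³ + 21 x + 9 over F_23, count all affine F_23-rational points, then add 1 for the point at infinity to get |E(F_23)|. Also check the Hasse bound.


Affine points = {(0, 3), (0, 20), (1, 10), (1, 13), (2, 6), (2, 17), (5, 3), (5, 20), (6, 11), (6, 12), (7, 4), (7, 19), (10, 0), (13, 8), (13, 15), (16, 5), (16, 18), (17, 9), (17, 14), (18, 3), (18, 20)}; affine count = 21; |E(F_23)| = 22.

Discriminant check: Δ ∝ 4a³ + 27b² = 4·21³ + 27·9² = 4·9261 + 27·81 ≡ 16 (mod 23). Nonzero ⇒ E is nonsingular.
For each x ∈ F_23, compute rhs = x³ + 21·x + 9 mod 23, then count y ∈ F_23 with y² ≡ rhs.
  x = 0: rhs = 9, matching y values: 3, 20 (2 points).
  x = 1: rhs = 8, matching y values: 10, 13 (2 points).
  x = 2: rhs = 13, matching y values: 6, 17 (2 points).
  x = 3: rhs = 7, matching y values: none (0 points).
  x = 4: rhs = 19, matching y values: none (0 points).
  x = 5: rhs = 9, matching y values: 3, 20 (2 points).
  x = 6: rhs = 6, matching y values: 11, 12 (2 points).
  x = 7: rhs = 16, matching y values: 4, 19 (2 points).
  x = 8: rhs = 22, matching y values: none (0 points).
  x = 9: rhs = 7, matching y values: none (0 points).
  x = 10: rhs = 0, matching y values: 0 (1 points).
  x = 11: rhs = 7, matching y values: none (0 points).
  x = 12: rhs = 11, matching y values: none (0 points).
  x = 13: rhs = 18, matching y values: 8, 15 (2 points).
  x = 14: rhs = 11, matching y values: none (0 points).
  x = 15: rhs = 19, matching y values: none (0 points).
  x = 16: rhs = 2, matching y values: 5, 18 (2 points).
  x = 17: rhs = 12, matching y values: 9, 14 (2 points).
  x = 18: rhs = 9, matching y values: 3, 20 (2 points).
  x = 19: rhs = 22, matching y values: none (0 points).
  x = 20: rhs = 11, matching y values: none (0 points).
  x = 21: rhs = 5, matching y values: none (0 points).
  x = 22: rhs = 10, matching y values: none (0 points).
Total affine count: 21.
Full point count |E(F_23)| = 21 + 1 = 22.
Hasse bound: |22 − (23+1)| = |-2| = 2 ≤ 2√23 ≈ 9.5917 ✓.


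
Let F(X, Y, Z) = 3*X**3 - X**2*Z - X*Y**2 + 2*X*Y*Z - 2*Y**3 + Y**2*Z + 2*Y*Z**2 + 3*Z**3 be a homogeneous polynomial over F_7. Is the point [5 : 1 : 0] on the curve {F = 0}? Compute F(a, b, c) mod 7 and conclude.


F(5,1,0) ≡ 4 (mod 7); P is NOT on the curve.

Evaluate F(5, 1, 0) term-by-term (mod 7).
  3*X**3 ↦ 3·125·1·1 = 375
  -X**2*Z ↦ -1·25·1·0 = 0
  -X*Y**2 ↦ -1·5·1·1 = -5
  2*X*Y*Z ↦ 2·5·1·0 = 0
  -2*Y**3 ↦ -2·1·1·1 = -2
  Y**2*Z ↦ 1·1·1·0 = 0
  2*Y*Z**2 ↦ 2·1·1·0 = 0
  3*Z**3 ↦ 3·1·1·0 = 0
Sum: F(5, 1, 0) = (375) + (0) + (-5) + (0) + (-2) + (0) + (0) + (0) = 368.
Reducing mod 7: 368 ≡ 4 (mod 7).
Since F(a, b, c) ≡ 4 ≠ 0 (mod 7), P does NOT lie on the curve.


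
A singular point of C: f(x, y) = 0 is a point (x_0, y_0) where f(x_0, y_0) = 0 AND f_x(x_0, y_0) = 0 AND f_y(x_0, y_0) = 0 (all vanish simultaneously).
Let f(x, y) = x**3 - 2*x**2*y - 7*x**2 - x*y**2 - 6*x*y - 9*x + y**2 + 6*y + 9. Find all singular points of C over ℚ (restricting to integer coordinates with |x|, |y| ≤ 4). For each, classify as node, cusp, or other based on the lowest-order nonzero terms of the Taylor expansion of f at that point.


Singular points: {(0, -3)}; classification: node.

Compute partial derivatives:
  f_x = 3*x**2 - 4*x*y - 14*x - y**2 - 6*y - 9.
  f_y = -2*x**2 - 2*x*y - 6*x + 2*y + 6.
Scan x_0 ∈ {−4, ..., 4}. For each x_0, f_y(x_0, y) is a polynomial in y; find its integer roots y ∈ {−4, ..., 4}, then test f_x and f at those candidates.
  x = -4: f_y(-4, y) = 10*y - 2; no integer root y with |y| ≤ 4.
  x = -3: f_y(-3, y) = 8*y + 6; no integer root y with |y| ≤ 4.
  x = -2: f_y(-2, y) = 6*y + 10; no integer root y with |y| ≤ 4.
  x = -1: f_y(-1, y) = 4*y + 10; no integer root y with |y| ≤ 4.
  x = 0: f_y(0, y) = 2*y + 6; vanishes at y ∈ {-3}. (0, -3): f_x = 0, f = 0 — SINGULAR.
  x = 1: f_y(1, y) = -2; no integer root y with |y| ≤ 4.
  x = 2: f_y(2, y) = -2*y - 14; no integer root y with |y| ≤ 4.
  x = 3: f_y(3, y) = -4*y - 30; no integer root y with |y| ≤ 4.
  x = 4: f_y(4, y) = -6*y - 50; no integer root y with |y| ≤ 4.
Only singular point on the grid: (0, -3).
Classify: substitute x = 0 + u, y = -3 + v and expand: f = u**3 - 2*u**2*v - u**2 - u*v**2 + v**2.
No constant or linear terms (consistent with a singular point). Quadratic part: -u**2 + v**2. Cubic part: u**3 - 2*u**2*v - u*v**2.
The quadratic part v**2 - u**2 = (v − u)(v + u) splits into two distinct linear factors, so there are two distinct tangent lines y − -3 = ±(x − 0) — this is a node (ordinary double point).
Classification: node.


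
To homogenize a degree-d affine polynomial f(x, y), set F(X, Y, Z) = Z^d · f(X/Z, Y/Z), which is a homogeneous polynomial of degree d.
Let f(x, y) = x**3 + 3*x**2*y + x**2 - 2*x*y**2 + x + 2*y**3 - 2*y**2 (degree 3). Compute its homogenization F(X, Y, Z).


F(X, Y, Z) = X**3 + 3*X**2*Y + X**2*Z - 2*X*Y**2 + X*Z**2 + 2*Y**3 - 2*Y**2*Z

deg(f) = 3.
Substitute x = X/Z, y = Y/Z into f, then multiply by Z^3.
  monomial 1·x^3·y^0 ↦ 1·X^3·Y^0·Z^0.
  monomial 3·x^2·y^1 ↦ 3·X^2·Y^1·Z^0.
  monomial 1·x^2·y^0 ↦ 1·X^2·Y^0·Z^1.
  monomial -2·x^1·y^2 ↦ -2·X^1·Y^2·Z^0.
  monomial 1·x^1·y^0 ↦ 1·X^1·Y^0·Z^2.
  monomial 2·x^0·y^3 ↦ 2·X^0·Y^3·Z^0.
  monomial -2·x^0·y^2 ↦ -2·X^0·Y^2·Z^1.
Collecting: F(X, Y, Z) = X**3 + 3*X**2*Y + X**2*Z - 2*X*Y**2 + X*Z**2 + 2*Y**3 - 2*Y**2*Z.


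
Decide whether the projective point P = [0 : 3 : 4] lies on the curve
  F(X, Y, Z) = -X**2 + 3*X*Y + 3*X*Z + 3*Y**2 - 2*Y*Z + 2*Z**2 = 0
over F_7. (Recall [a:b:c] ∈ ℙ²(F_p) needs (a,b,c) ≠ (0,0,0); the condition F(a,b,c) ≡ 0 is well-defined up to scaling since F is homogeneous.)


F(0,3,4) ≡ 0 (mod 7); P is on the curve.

Evaluate F(0, 3, 4) term-by-term (mod 7).
  -X**2 ↦ -1·0·1·1 = 0
  3*X*Y ↦ 3·0·3·1 = 0
  3*X*Z ↦ 3·0·1·4 = 0
  3*Y**2 ↦ 3·1·9·1 = 27
  -2*Y*Z ↦ -2·1·3·4 = -24
  2*Z**2 ↦ 2·1·1·16 = 32
Sum: F(0, 3, 4) = (0) + (0) + (0) + (27) + (-24) + (32) = 35.
Reducing mod 7: 35 ≡ 0 (mod 7).
Since F(a, b, c) ≡ 0 (mod 7), P lies on the curve.


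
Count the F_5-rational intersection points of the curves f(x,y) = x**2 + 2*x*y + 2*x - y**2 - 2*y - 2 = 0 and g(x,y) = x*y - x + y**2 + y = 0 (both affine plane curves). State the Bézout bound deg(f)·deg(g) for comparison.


Common zeros: {(4, 2)}; count = 1; Bézout bound = 4.

deg(f) = 2, deg(g) = 2, so Bézout bound = 4.
Scan x ∈ F_5. For each x, list the y ∈ F_5 with f(x, y) ≡ 0 and those with g(x, y) ≡ 0 (mod 5); the common zeros in that column are the intersection.
  x = 0: f ≡ 0 at y ∈ {1, 2}; g ≡ 0 at y ∈ {0, 4}; common: ∅.
  x = 1: f ≡ 0 at y ∈ {1, 4}; g ≡ 0 at y ∈ ∅; common: ∅.
  x = 2: f ≡ 0 at y ∈ ∅; g ≡ 0 at y ∈ ∅; common: ∅.
  x = 3: f ≡ 0 at y ∈ ∅; g ≡ 0 at y ∈ ∅; common: ∅.
  x = 4: f ≡ 0 at y ∈ {2, 4}; g ≡ 0 at y ∈ {2, 3}; common: {2}.
Collecting: common zeros = {(4, 2)}, so the count is 1.
Comparison with the Bézout bound: 1 ≤ 4 = deg(f)·deg(g), as expected for curves with no common component (the affine F_5-count falls short of the bound because intersections may lie at infinity, over extension fields, or carry multiplicity).


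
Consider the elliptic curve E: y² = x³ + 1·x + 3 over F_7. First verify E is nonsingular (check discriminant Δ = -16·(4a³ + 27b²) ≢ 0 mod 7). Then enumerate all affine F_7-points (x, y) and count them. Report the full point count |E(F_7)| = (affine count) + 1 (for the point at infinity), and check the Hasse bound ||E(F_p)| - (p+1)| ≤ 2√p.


Affine points = {(4, 1), (4, 6), (5, 0), (6, 1), (6, 6)}; affine count = 5; |E(F_7)| = 6.

Discriminant check: Δ ∝ 4a³ + 27b² = 4·1³ + 27·3² = 4·1 + 27·9 ≡ 2 (mod 7). Nonzero ⇒ E is nonsingular.
For each x ∈ F_7, compute rhs = x³ + 1·x + 3 mod 7, then count y ∈ F_7 with y² ≡ rhs.
  x = 0: rhs = 3, matching y values: none (0 points).
  x = 1: rhs = 5, matching y values: none (0 points).
  x = 2: rhs = 6, matching y values: none (0 points).
  x = 3: rhs = 5, matching y values: none (0 points).
  x = 4: rhs = 1, matching y values: 1, 6 (2 points).
  x = 5: rhs = 0, matching y values: 0 (1 points).
  x = 6: rhs = 1, matching y values: 1, 6 (2 points).
Total affine count: 5.
Full point count |E(F_7)| = 5 + 1 = 6.
Hasse bound: |6 − (7+1)| = |-2| = 2 ≤ 2√7 ≈ 5.2915 ✓.


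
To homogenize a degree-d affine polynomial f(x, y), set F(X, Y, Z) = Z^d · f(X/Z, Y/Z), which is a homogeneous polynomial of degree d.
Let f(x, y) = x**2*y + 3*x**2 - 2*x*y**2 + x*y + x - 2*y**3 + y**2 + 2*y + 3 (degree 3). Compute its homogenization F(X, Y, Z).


F(X, Y, Z) = X**2*Y + 3*X**2*Z - 2*X*Y**2 + X*Y*Z + X*Z**2 - 2*Y**3 + Y**2*Z + 2*Y*Z**2 + 3*Z**3

deg(f) = 3.
Substitute x = X/Z, y = Y/Z into f, then multiply by Z^3.
  monomial 1·x^2·y^1 ↦ 1·X^2·Y^1·Z^0.
  monomial 3·x^2·y^0 ↦ 3·X^2·Y^0·Z^1.
  monomial -2·x^1·y^2 ↦ -2·X^1·Y^2·Z^0.
  monomial 1·x^1·y^1 ↦ 1·X^1·Y^1·Z^1.
  monomial 1·x^1·y^0 ↦ 1·X^1·Y^0·Z^2.
  monomial -2·x^0·y^3 ↦ -2·X^0·Y^3·Z^0.
  monomial 1·x^0·y^2 ↦ 1·X^0·Y^2·Z^1.
  monomial 2·x^0·y^1 ↦ 2·X^0·Y^1·Z^2.
  monomial 3·x^0·y^0 ↦ 3·X^0·Y^0·Z^3.
Collecting: F(X, Y, Z) = X**2*Y + 3*X**2*Z - 2*X*Y**2 + X*Y*Z + X*Z**2 - 2*Y**3 + Y**2*Z + 2*Y*Z**2 + 3*Z**3.


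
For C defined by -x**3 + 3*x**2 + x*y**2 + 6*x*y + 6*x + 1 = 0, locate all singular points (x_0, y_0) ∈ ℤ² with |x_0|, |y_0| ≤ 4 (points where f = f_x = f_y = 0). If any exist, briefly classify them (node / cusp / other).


Singular points: {(1, -3)}; classification: cusp.

Compute partial derivatives:
  f_x = -3*x**2 + 6*x + y**2 + 6*y + 6.
  f_y = 2*x*y + 6*x.
Scan x_0 ∈ {−4, ..., 4}. For each x_0, f_y(x_0, y) is a polynomial in y; find its integer roots y ∈ {−4, ..., 4}, then test f_x and f at those candidates.
  x = -4: f_y(-4, y) = -8*y - 24; vanishes at y ∈ {-3}. (-4, -3): f_x = -75 ≠ 0.
  x = -3: f_y(-3, y) = -6*y - 18; vanishes at y ∈ {-3}. (-3, -3): f_x = -48 ≠ 0.
  x = -2: f_y(-2, y) = -4*y - 12; vanishes at y ∈ {-3}. (-2, -3): f_x = -27 ≠ 0.
  x = -1: f_y(-1, y) = -2*y - 6; vanishes at y ∈ {-3}. (-1, -3): f_x = -12 ≠ 0.
  x = 0: f_y(0, y) = 0; vanishes at y ∈ {-4, -3, -2, -1, 0, 1, 2, 3, 4}. (0, -4): f_x = -2 ≠ 0; (0, -3): f_x = -3 ≠ 0; (0, -2): f_x = -2 ≠ 0; (0, -1): f_x = 1 ≠ 0; (0, 0): f_x = 6 ≠ 0; (0, 1): f_x = 13 ≠ 0; (0, 2): f_x = 22 ≠ 0; (0, 3): f_x = 33 ≠ 0; (0, 4): f_x = 46 ≠ 0.
  x = 1: f_y(1, y) = 2*y + 6; vanishes at y ∈ {-3}. (1, -3): f_x = 0, f = 0 — SINGULAR.
  x = 2: f_y(2, y) = 4*y + 12; vanishes at y ∈ {-3}. (2, -3): f_x = -3 ≠ 0.
  x = 3: f_y(3, y) = 6*y + 18; vanishes at y ∈ {-3}. (3, -3): f_x = -12 ≠ 0.
  x = 4: f_y(4, y) = 8*y + 24; vanishes at y ∈ {-3}. (4, -3): f_x = -27 ≠ 0.
Only singular point on the grid: (1, -3).
Classify: substitute x = 1 + u, y = -3 + v and expand: f = -u**3 + u*v**2 + v**2.
No constant or linear terms (consistent with a singular point). Quadratic part: v**2. Cubic part: -u**3 + u*v**2.
The quadratic part v**2 is a perfect square, so there is a single (double) tangent line v = 0, i.e. y = -3. Restricting the cubic part to that line (v = 0) leaves -u**3 ≠ 0, so f is not divisible by v and the branch is v² ≈ u**3 to lowest order — this is a cusp.
Classification: cusp.


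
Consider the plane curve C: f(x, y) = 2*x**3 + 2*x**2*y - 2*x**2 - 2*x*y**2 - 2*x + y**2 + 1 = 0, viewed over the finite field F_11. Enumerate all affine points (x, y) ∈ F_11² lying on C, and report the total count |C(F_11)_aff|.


Affine F_11-points: {(1, 1), (2, 4), (2, 6), (3, 1), (3, 7), (5, 9), (5, 10), (6, 6), (7, 1), (7, 4), (9, 6), (9, 10), (10, 4), (10, 10)}; count = 14.

For each of the 121 pairs (x, y) ∈ F_11², evaluate f(x, y) mod 11. Record the zeros.
  x = 0: [0↦1, 1↦2, 2↦5, 3↦10, 4↦6, 5↦4, 6↦4, 7↦6, 8↦10, 9↦5, 10↦2]  zeros at y ∈ ∅
  x = 1: [0↦10, 1↦0, 2↦10, 3↦7, 4↦2, 5↦6, 6↦8, 7↦8, 8↦6, 9↦2, 10↦7]  zeros at y ∈ {1}
  x = 2: [0↦5, 1↦10, 2↦9, 3↦2, 4↦0, 5↦3, 6↦0, 7↦2, 8↦9, 9↦10, 10↦5]  zeros at y ∈ {4, 6}
  x = 3: [0↦9, 1↦0, 2↦3, 3↦7, 4↦1, 5↦7, 6↦3, 7↦0, 8↦9, 9↦8, 10↦8]  zeros at y ∈ {1, 7}
  x = 4: [0↦1, 1↦4, 2↦4, 3↦1, 4↦6, 5↦8, 6↦7, 7↦3, 8↦7, 9↦8, 10↦6]  zeros at y ∈ ∅
  x = 5: [0↦4, 1↦1, 2↦2, 3↦7, 4↦5, 5↦7, 6↦2, 7↦1, 8↦4, 9↦0, 10↦0]  zeros at y ∈ {9, 10}
  x = 6: [0↦8, 1↦3, 2↦9, 3↦4, 4↦10, 5↦5, 6↦0, 7↦6, 8↦1, 9↦7, 10↦2]  zeros at y ∈ {6}
  x = 7: [0↦3, 1↦0, 2↦4, 3↦4, 4↦0, 5↦3, 6↦2, 7↦8, 8↦10, 9↦8, 10↦2]  zeros at y ∈ {1, 4}
  x = 8: [0↦1, 1↦4, 2↦10, 3↦8, 4↦9, 5↦2, 6↦9, 7↦8, 8↦10, 9↦4, 10↦1]  zeros at y ∈ ∅
  x = 9: [0↦3, 1↦5, 2↦6, 3↦6, 4↦5, 5↦3, 6↦0, 7↦7, 8↦2, 9↦7, 10↦0]  zeros at y ∈ {6, 10}
  x = 10: [0↦10, 1↦4, 2↦4, 3↦10, 4↦0, 5↦7, 6↦9, 7↦6, 8↦9, 9↦7, 10↦0]  zeros at y ∈ {4, 10}
Collecting zeros: affine points = {(1, 1), (2, 4), (2, 6), (3, 1), (3, 7), (5, 9), (5, 10), (6, 6), (7, 1), (7, 4), (9, 6), (9, 10), (10, 4), (10, 10)}.
Total count |C(F_11)_aff| = 14.


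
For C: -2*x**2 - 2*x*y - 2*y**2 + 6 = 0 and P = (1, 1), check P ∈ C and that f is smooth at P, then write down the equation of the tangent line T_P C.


Tangent line at P: -6*x - 6*y + 12 = 0.

Step 1: f(1, 1) = 0, so P lies on C.
Step 2: partial derivatives
  f_x(x, y) = -4*x - 2*y, f_y(x, y) = -2*x - 4*y.
  f_x(P) = -6, f_y(P) = -6 (gradient nonzero, so P is smooth).
Step 3: tangent line at P: -6·(x − 1) + -6·(y − 1) = 0.
Expanding: -6*x - 6*y + 12 = 0.


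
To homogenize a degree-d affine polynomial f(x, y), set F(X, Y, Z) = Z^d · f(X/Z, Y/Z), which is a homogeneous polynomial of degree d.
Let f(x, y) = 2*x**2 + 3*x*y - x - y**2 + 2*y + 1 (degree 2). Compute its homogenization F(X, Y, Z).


F(X, Y, Z) = 2*X**2 + 3*X*Y - X*Z - Y**2 + 2*Y*Z + Z**2

deg(f) = 2.
Substitute x = X/Z, y = Y/Z into f, then multiply by Z^2.
  monomial 2·x^2·y^0 ↦ 2·X^2·Y^0·Z^0.
  monomial 3·x^1·y^1 ↦ 3·X^1·Y^1·Z^0.
  monomial -1·x^1·y^0 ↦ -1·X^1·Y^0·Z^1.
  monomial -1·x^0·y^2 ↦ -1·X^0·Y^2·Z^0.
  monomial 2·x^0·y^1 ↦ 2·X^0·Y^1·Z^1.
  monomial 1·x^0·y^0 ↦ 1·X^0·Y^0·Z^2.
Collecting: F(X, Y, Z) = 2*X**2 + 3*X*Y - X*Z - Y**2 + 2*Y*Z + Z**2.


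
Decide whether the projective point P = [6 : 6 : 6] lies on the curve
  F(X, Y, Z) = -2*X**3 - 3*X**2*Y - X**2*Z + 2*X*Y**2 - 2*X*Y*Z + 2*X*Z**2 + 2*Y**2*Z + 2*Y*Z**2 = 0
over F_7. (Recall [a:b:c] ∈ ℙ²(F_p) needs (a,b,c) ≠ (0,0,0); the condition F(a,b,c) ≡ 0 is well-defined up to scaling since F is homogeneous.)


F(6,6,6) ≡ 0 (mod 7); P is on the curve.

Evaluate F(6, 6, 6) term-by-term (mod 7).
  -2*X**3 ↦ -2·216·1·1 = -432
  -3*X**2*Y ↦ -3·36·6·1 = -648
  -X**2*Z ↦ -1·36·1·6 = -216
  2*X*Y**2 ↦ 2·6·36·1 = 432
  -2*X*Y*Z ↦ -2·6·6·6 = -432
  2*X*Z**2 ↦ 2·6·1·36 = 432
  2*Y**2*Z ↦ 2·1·36·6 = 432
  2*Y*Z**2 ↦ 2·1·6·36 = 432
Sum: F(6, 6, 6) = (-432) + (-648) + (-216) + (432) + (-432) + (432) + (432) + (432) = 0.
Reducing mod 7: 0 ≡ 0 (mod 7).
Since F(a, b, c) ≡ 0 (mod 7), P lies on the curve.


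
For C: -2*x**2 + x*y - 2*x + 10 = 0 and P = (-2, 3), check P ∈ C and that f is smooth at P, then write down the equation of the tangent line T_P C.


Tangent line at P: 9*x - 2*y + 24 = 0.

Step 1: f(-2, 3) = 0, so P lies on C.
Step 2: partial derivatives
  f_x(x, y) = -4*x + y - 2, f_y(x, y) = x.
  f_x(P) = 9, f_y(P) = -2 (gradient nonzero, so P is smooth).
Step 3: tangent line at P: 9·(x − -2) + -2·(y − 3) = 0.
Expanding: 9*x - 2*y + 24 = 0.


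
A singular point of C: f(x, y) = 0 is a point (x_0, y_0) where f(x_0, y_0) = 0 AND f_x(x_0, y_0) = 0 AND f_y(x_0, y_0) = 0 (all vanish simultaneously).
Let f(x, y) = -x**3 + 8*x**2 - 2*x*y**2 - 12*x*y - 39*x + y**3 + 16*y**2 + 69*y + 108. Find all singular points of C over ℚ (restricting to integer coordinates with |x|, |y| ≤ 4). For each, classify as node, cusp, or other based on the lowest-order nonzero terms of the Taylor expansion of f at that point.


Singular points: {(3, -3)}; classification: node.

Compute partial derivatives:
  f_x = -3*x**2 + 16*x - 2*y**2 - 12*y - 39.
  f_y = -4*x*y - 12*x + 3*y**2 + 32*y + 69.
Scan x_0 ∈ {−4, ..., 4}. For each x_0, f_y(x_0, y) is a polynomial in y; find its integer roots y ∈ {−4, ..., 4}, then test f_x and f at those candidates.
  x = -4: f_y(-4, y) = 3*y**2 + 48*y + 117; vanishes at y ∈ {-3}. (-4, -3): f_x = -133 ≠ 0.
  x = -3: f_y(-3, y) = 3*y**2 + 44*y + 105; vanishes at y ∈ {-3}. (-3, -3): f_x = -96 ≠ 0.
  x = -2: f_y(-2, y) = 3*y**2 + 40*y + 93; vanishes at y ∈ {-3}. (-2, -3): f_x = -65 ≠ 0.
  x = -1: f_y(-1, y) = 3*y**2 + 36*y + 81; vanishes at y ∈ {-3}. (-1, -3): f_x = -40 ≠ 0.
  x = 0: f_y(0, y) = 3*y**2 + 32*y + 69; vanishes at y ∈ {-3}. (0, -3): f_x = -21 ≠ 0.
  x = 1: f_y(1, y) = 3*y**2 + 28*y + 57; vanishes at y ∈ {-3}. (1, -3): f_x = -8 ≠ 0.
  x = 2: f_y(2, y) = 3*y**2 + 24*y + 45; vanishes at y ∈ {-3}. (2, -3): f_x = -1 ≠ 0.
  x = 3: f_y(3, y) = 3*y**2 + 20*y + 33; vanishes at y ∈ {-3}. (3, -3): f_x = 0, f = 0 — SINGULAR.
  x = 4: f_y(4, y) = 3*y**2 + 16*y + 21; vanishes at y ∈ {-3}. (4, -3): f_x = -5 ≠ 0.
Only singular point on the grid: (3, -3).
Classify: substitute x = 3 + u, y = -3 + v and expand: f = -u**3 - u**2 - 2*u*v**2 + v**3 + v**2.
No constant or linear terms (consistent with a singular point). Quadratic part: -u**2 + v**2. Cubic part: -u**3 - 2*u*v**2 + v**3.
The quadratic part v**2 - u**2 = (v − u)(v + u) splits into two distinct linear factors, so there are two distinct tangent lines y − -3 = ±(x − 3) — this is a node (ordinary double point).
Classification: node.


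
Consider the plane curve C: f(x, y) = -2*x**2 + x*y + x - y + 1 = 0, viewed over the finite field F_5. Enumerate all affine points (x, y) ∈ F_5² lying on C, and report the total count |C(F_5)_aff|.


Affine F_5-points: {(0, 1), (1, 0), (1, 1), (1, 2), (1, 3), (1, 4), (2, 0), (3, 2), (4, 4)}; count = 9.

For each of the 25 pairs (x, y) ∈ F_5², evaluate f(x, y) mod 5. Record the zeros.
  x = 0: [0↦1, 1↦0, 2↦4, 3↦3, 4↦2]  zeros at y ∈ {1}
  x = 1: [0↦0, 1↦0, 2↦0, 3↦0, 4↦0]  zeros at y ∈ {0, 1, 2, 3, 4}
  x = 2: [0↦0, 1↦1, 2↦2, 3↦3, 4↦4]  zeros at y ∈ {0}
  x = 3: [0↦1, 1↦3, 2↦0, 3↦2, 4↦4]  zeros at y ∈ {2}
  x = 4: [0↦3, 1↦1, 2↦4, 3↦2, 4↦0]  zeros at y ∈ {4}
Collecting zeros: affine points = {(0, 1), (1, 0), (1, 1), (1, 2), (1, 3), (1, 4), (2, 0), (3, 2), (4, 4)}.
Total count |C(F_5)_aff| = 9.


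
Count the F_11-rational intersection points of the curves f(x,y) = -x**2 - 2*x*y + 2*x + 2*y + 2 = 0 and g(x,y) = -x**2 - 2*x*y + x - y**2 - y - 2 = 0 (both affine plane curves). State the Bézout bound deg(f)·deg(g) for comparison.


Common zeros: {(7, 0)}; count = 1; Bézout bound = 4.

deg(f) = 2, deg(g) = 2, so Bézout bound = 4.
Scan x ∈ F_11. For each x, list the y ∈ F_11 with f(x, y) ≡ 0 and those with g(x, y) ≡ 0 (mod 11); the common zeros in that column are the intersection.
  x = 0: f ≡ 0 at y ∈ {10}; g ≡ 0 at y ∈ {4, 6}; common: ∅.
  x = 1: f ≡ 0 at y ∈ ∅; g ≡ 0 at y ∈ {9, 10}; common: ∅.
  x = 2: f ≡ 0 at y ∈ {1}; g ≡ 0 at y ∈ {7, 10}; common: ∅.
  x = 3: f ≡ 0 at y ∈ {8}; g ≡ 0 at y ∈ ∅; common: ∅.
  x = 4: f ≡ 0 at y ∈ {10}; g ≡ 0 at y ∈ {4, 9}; common: ∅.
  x = 5: f ≡ 0 at y ∈ {8}; g ≡ 0 at y ∈ {0}; common: ∅.
  x = 6: f ≡ 0 at y ∈ {0}; g ≡ 0 at y ∈ ∅; common: ∅.
  x = 7: f ≡ 0 at y ∈ {0}; g ≡ 0 at y ∈ {0, 7}; common: {0}.
  x = 8: f ≡ 0 at y ∈ {3}; g ≡ 0 at y ∈ ∅; common: ∅.
  x = 9: f ≡ 0 at y ∈ {1}; g ≡ 0 at y ∈ ∅; common: ∅.
  x = 10: f ≡ 0 at y ∈ {3}; g ≡ 0 at y ∈ ∅; common: ∅.
Collecting: common zeros = {(7, 0)}, so the count is 1.
Comparison with the Bézout bound: 1 ≤ 4 = deg(f)·deg(g), as expected for curves with no common component (the affine F_11-count falls short of the bound because intersections may lie at infinity, over extension fields, or carry multiplicity).
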